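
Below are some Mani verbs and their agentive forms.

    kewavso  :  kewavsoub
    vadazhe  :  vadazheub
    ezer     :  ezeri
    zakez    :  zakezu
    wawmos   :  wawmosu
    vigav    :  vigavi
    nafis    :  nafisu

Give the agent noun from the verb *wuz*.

wuzu

The pattern is sibilance of the final sound: -u when the stem ends in a sibilant (*zakez*, *wawmos*, *nafis*); -i when the stem ends in a non-sibilant consonant (*ezer*, *vigav*); -ub when the stem ends in a vowel (*kewavso*, *vadazhe*).
Since the final sound of *wuz* is /z/ (a sibilant), it takes -u, giving *wuzu*.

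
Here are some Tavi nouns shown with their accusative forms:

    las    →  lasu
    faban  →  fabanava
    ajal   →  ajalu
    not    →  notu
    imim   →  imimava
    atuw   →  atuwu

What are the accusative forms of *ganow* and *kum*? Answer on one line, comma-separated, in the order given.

The alternation tracks the final consonant of the stem — -ava when the stem ends in a nasal (*faban*, *imim*); -u when the stem ends in a non-nasal consonant (*las*, *ajal*, *not*, *atuw*).
*ganow* — final consonant /w/ (non-nasal) → -u → *ganowu*.
*kum* — final consonant /m/ (a nasal) → -ava → *kumava*.

ganowu, kumava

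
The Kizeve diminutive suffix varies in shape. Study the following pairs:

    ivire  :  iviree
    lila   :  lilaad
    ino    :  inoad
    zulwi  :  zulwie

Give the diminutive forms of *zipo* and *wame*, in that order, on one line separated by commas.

Looking at the last vowel of each stem: -e when the last vowel of the stem is a front vowel (*ivire*, *zulwi*); -ad when the last vowel of the stem is a back vowel (*lila*, *ino*).
*zipo* — last vowel /o/ (a back vowel) → -ad → *zipoad*.
*wame* — last vowel /e/ (a front vowel) → -e → *wamee*.

zipoad, wamee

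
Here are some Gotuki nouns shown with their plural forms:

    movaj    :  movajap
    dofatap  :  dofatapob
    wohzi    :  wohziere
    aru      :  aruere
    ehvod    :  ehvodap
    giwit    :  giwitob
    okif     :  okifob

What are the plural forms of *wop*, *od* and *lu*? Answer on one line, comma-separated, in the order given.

wopob, odap, luere

The suffix is conditioned by the final sound: -ob when the stem ends in a voiceless consonant (*dofatap*, *giwit*, *okif*); -ap when the stem ends in a voiced consonant (*movaj*, *ehvod*); -ere when the stem ends in a vowel (*wohzi*, *aru*).
*wop* — final sound /p/ (a voiceless consonant) → -ob → *wopob*.
*od* — final sound /d/ (a voiced consonant) → -ap → *odap*.
Since the final sound of *lu* is /u/ (a vowel), it takes -ere, giving *luere*.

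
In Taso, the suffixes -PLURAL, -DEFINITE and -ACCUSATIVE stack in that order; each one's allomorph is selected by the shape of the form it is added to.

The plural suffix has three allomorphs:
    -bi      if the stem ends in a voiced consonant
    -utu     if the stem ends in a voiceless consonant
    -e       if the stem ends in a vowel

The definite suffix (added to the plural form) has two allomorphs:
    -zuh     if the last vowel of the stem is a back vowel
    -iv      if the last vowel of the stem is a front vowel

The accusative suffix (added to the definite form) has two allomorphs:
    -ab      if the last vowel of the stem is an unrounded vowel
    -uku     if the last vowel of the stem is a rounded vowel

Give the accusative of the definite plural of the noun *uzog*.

The final sound of *uzog* is /g/, which is a voiced consonant, so the plural suffix is -bi, giving *uzogbi*.
The plural form *uzogbi*: last vowel = /i/, a front vowel → -iv → *uzogbiiv*.
The last vowel of the definite form *uzogbiiv* is /i/, which is an unrounded vowel, so the accusative suffix is -ab, giving *uzogbiivab*.

uzogbiivab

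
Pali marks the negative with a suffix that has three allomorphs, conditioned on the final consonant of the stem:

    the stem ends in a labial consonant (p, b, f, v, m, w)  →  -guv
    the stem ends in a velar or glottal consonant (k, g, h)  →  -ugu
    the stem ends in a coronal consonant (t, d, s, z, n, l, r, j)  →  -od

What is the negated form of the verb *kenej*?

kenejod

The final consonant of *kenej* is /j/, which is coronal, so the suffix is -od, giving *kenejod*.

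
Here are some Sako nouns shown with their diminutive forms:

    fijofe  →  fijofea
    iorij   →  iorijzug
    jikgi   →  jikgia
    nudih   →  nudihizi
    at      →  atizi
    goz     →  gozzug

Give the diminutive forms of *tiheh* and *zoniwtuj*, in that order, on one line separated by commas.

tihehizi, zoniwtujzug

The suffix is conditioned by the final sound: -izi when the stem ends in a voiceless consonant (*nudih*, *at*); -zug when the stem ends in a voiced consonant (*iorij*, *goz*); -a when the stem ends in a vowel (*fijofe*, *jikgi*).
*tiheh*: final sound = /h/, a voiceless consonant → -izi → *tihehizi*.
Since the final sound of *zoniwtuj* is /j/ (a voiced consonant), it takes -zug, giving *zoniwtujzug*.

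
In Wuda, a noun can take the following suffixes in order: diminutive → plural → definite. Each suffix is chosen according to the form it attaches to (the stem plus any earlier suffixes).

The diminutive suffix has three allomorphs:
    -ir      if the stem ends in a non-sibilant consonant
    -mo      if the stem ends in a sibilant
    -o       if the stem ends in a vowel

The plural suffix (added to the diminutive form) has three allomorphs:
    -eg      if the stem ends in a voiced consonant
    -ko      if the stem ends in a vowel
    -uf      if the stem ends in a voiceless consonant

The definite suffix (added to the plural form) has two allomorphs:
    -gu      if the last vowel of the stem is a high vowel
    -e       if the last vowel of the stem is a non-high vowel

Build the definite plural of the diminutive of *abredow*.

abredowirege

Since the final sound of *abredow* is /w/ (a non-sibilant consonant), it takes -ir, giving *abredowir*.
Since the final sound of the diminutive form *abredowir* is /r/ (a voiced consonant), it takes -eg, giving *abredowireg*.
The last vowel of the plural form *abredowireg* is /e/, which is a non-high vowel, so the definite suffix is -e, giving *abredowirege*.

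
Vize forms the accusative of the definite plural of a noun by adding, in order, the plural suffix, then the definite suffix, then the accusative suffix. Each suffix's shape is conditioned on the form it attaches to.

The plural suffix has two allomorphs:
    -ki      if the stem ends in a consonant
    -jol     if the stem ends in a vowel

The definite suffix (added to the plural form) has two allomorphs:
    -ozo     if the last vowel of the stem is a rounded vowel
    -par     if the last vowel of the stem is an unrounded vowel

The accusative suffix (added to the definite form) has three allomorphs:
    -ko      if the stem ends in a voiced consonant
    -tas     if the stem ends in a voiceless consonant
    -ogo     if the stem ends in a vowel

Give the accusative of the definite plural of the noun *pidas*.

*pidas* — final sound /s/ (a consonant) → -ki → *pidaski*.
The last vowel of the plural form *pidaski* is /i/, which is an unrounded vowel, so the definite suffix is -par, giving *pidaskipar*.
The final sound of the definite form *pidaskipar* is /r/, which is a voiced consonant, so the accusative suffix is -ko, giving *pidaskiparko*.

pidaskiparko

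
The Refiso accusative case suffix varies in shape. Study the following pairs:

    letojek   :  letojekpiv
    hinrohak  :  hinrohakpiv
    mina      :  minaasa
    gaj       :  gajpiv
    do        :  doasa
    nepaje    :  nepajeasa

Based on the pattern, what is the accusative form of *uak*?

uakpiv

The pattern is consonant vs. vowel: -piv when the stem ends in a consonant (*letojek*, *hinrohak*, *gaj*); -asa when the stem ends in a vowel (*mina*, *do*, *nepaje*).
*uak* — final sound /k/ (a consonant) → -piv → *uakpiv*.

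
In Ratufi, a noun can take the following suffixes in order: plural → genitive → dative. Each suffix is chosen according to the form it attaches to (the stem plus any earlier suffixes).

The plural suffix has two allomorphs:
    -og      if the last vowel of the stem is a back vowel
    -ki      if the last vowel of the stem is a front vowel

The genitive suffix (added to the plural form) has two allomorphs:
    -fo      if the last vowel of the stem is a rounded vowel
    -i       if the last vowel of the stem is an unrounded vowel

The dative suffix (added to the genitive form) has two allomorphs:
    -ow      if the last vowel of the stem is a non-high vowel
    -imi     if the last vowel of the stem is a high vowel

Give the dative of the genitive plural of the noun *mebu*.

*mebu* — last vowel /u/ (a back vowel) → -og → *mebuog*.
Since the last vowel of the plural form *mebuog* is /o/ (a rounded vowel), it takes -fo, giving *mebuogfo*.
The genitive form *mebuogfo*: last vowel = /o/, a non-high vowel → -ow → *mebuogfoow*.

mebuogfoow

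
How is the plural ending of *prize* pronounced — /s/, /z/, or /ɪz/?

/ɪz/

The stem *prize* ends in a sibilant (/s, z, ʃ, ʒ, tʃ, dʒ/).
The plural suffix surfaces as /ɪz/ after sibilants, /s/ after other voiceless consonants, and /z/ after other voiced sounds.
So the plural -s on *prize* is pronounced /ɪz/.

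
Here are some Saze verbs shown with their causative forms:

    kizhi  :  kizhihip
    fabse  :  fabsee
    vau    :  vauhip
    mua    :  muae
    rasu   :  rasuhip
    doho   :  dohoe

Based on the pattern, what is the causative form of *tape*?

The alternation tracks the last vowel of the stem — -hip when the last vowel of the stem is a high vowel (*kizhi*, *vau*, *rasu*); -e when the last vowel of the stem is a non-high vowel (*fabse*, *mua*, *doho*).
The last vowel of *tape* is /e/, which is a non-high vowel, so the suffix is -e, giving *tapee*.

tapee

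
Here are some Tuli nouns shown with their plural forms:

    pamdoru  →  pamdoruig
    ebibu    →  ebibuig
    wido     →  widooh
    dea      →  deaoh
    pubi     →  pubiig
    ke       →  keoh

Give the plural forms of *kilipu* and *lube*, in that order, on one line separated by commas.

kilipuig, lubeoh

The alternation tracks the last vowel of the stem — -ig when the last vowel of the stem is a high vowel (*pamdoru*, *ebibu*, *pubi*); -oh when the last vowel of the stem is a non-high vowel (*wido*, *dea*, *ke*).
*kilipu* — last vowel /u/ (a high vowel) → -ig → *kilipuig*.
*lube*: last vowel = /e/, a non-high vowel → -oh → *lubeoh*.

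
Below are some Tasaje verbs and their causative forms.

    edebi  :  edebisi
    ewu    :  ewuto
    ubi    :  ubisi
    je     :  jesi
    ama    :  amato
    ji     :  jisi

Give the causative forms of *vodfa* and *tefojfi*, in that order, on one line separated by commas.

The pattern is front/back vowel harmony: -si when the last vowel of the stem is a front vowel (*edebi*, *ubi*, *je*, *ji*); -to when the last vowel of the stem is a back vowel (*ewu*, *ama*).
Since the last vowel of *vodfa* is /a/ (a back vowel), it takes -to, giving *vodfato*.
*tefojfi*: last vowel = /i/, a front vowel → -si → *tefojfisi*.

vodfato, tefojfisi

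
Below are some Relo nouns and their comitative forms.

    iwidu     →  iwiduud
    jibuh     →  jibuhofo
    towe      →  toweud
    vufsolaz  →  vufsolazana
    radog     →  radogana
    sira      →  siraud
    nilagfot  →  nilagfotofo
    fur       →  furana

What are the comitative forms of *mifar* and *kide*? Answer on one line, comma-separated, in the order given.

mifarana, kideud

Looking at the final sound of each stem: -ofo when the stem ends in a voiceless consonant (*jibuh*, *nilagfot*); -ana when the stem ends in a voiced consonant (*vufsolaz*, *radog*, *fur*); -ud when the stem ends in a vowel (*iwidu*, *towe*, *sira*).
The final sound of *mifar* is /r/, which is a voiced consonant, so the suffix is -ana, giving *mifarana*.
The final sound of *kide* is /e/, which is a vowel, so the suffix is -ud, giving *kideud*.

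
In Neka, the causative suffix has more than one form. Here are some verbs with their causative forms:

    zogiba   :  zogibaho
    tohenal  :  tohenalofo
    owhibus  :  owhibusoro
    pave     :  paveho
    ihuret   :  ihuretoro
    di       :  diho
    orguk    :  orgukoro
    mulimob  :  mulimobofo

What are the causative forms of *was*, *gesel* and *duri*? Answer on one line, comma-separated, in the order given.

wasoro, geselofo, duriho

The pattern is voicing of the final sound: -oro when the stem ends in a voiceless consonant (*owhibus*, *ihuret*, *orguk*); -ofo when the stem ends in a voiced consonant (*tohenal*, *mulimob*); -ho when the stem ends in a vowel (*zogiba*, *pave*, *di*).
*was* — final sound /s/ (a voiceless consonant) → -oro → *wasoro*.
The final sound of *gesel* is /l/, which is a voiced consonant, so the suffix is -ofo, giving *geselofo*.
*duri*: final sound = /i/, a vowel → -ho → *duriho*.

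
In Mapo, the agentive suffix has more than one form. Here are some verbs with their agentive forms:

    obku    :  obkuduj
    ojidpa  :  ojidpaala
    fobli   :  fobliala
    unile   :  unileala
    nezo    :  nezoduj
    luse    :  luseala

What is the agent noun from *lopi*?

lopiala

The suffix is conditioned by the last vowel: -duj when the last vowel of the stem is a rounded vowel (*obku*, *nezo*); -ala when the last vowel of the stem is an unrounded vowel (*ojidpa*, *fobli*, *unile*, *luse*).
*lopi* — last vowel /i/ (an unrounded vowel) → -ala → *lopiala*.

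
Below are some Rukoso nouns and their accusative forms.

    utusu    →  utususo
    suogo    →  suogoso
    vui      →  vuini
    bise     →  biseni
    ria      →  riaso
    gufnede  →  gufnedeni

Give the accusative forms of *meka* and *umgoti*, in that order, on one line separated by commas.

The suffix is conditioned by the last vowel: -ni when the last vowel of the stem is a front vowel (*vui*, *bise*, *gufnede*); -so when the last vowel of the stem is a back vowel (*utusu*, *suogo*, *ria*).
*meka*: last vowel = /a/, a back vowel → -so → *mekaso*.
The last vowel of *umgoti* is /i/, which is a front vowel, so the suffix is -ni, giving *umgotini*.

mekaso, umgotini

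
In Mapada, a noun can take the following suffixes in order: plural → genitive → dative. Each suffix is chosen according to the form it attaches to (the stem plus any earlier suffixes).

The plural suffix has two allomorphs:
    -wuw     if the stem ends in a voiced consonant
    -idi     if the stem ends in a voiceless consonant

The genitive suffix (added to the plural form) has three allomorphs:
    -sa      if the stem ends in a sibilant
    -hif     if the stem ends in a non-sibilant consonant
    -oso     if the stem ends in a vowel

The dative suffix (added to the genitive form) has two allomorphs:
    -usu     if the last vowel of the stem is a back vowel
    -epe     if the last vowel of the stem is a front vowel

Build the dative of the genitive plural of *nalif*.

The final consonant of *nalif* is /f/, which is voiceless, so the plural suffix is -idi, giving *nalifidi*.
The final sound of the plural form *nalifidi* is /i/, which is a vowel, so the genitive suffix is -oso, giving *nalifidioso*.
The genitive form *nalifidioso*: last vowel = /o/, a back vowel → -usu → *nalifidiosousu*.

nalifidiosousu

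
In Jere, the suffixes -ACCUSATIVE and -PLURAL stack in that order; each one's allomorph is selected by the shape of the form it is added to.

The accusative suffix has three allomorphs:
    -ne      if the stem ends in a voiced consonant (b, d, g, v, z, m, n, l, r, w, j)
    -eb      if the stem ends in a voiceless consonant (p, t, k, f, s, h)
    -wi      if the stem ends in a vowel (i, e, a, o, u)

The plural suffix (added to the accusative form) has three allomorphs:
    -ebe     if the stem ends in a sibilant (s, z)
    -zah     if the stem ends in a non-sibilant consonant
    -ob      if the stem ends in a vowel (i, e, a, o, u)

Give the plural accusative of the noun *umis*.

Since the final sound of *umis* is /s/ (a voiceless consonant), it takes -eb, giving *umiseb*.
Since the final sound of the accusative form *umiseb* is /b/ (a non-sibilant consonant), it takes -zah, giving *umisebzah*.

umisebzah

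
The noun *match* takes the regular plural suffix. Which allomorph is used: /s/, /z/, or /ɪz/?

The stem *match* ends in a sibilant (/s, z, ʃ, ʒ, tʃ, dʒ/).
The plural suffix surfaces as /ɪz/ after sibilants, /s/ after other voiceless consonants, and /z/ after other voiced sounds.
So the plural -s on *match* is pronounced /ɪz/.

/ɪz/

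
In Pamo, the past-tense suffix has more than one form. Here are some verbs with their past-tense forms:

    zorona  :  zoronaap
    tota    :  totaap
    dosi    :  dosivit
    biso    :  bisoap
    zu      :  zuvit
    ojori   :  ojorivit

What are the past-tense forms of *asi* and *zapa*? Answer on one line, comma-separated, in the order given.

Looking at the last vowel of each stem: -vit when the last vowel of the stem is a high vowel (*dosi*, *zu*, *ojori*); -ap when the last vowel of the stem is a non-high vowel (*zorona*, *tota*, *biso*).
The last vowel of *asi* is /i/, which is a high vowel, so the suffix is -vit, giving *asivit*.
*zapa* — last vowel /a/ (a non-high vowel) → -ap → *zapaap*.

asivit, zapaap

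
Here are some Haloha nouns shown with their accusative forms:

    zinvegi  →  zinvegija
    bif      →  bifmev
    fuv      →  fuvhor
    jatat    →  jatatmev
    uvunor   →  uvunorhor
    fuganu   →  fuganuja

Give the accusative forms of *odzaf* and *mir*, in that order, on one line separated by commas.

The alternation tracks the final sound of the stem — -mev when the stem ends in a voiceless consonant (*bif*, *jatat*); -hor when the stem ends in a voiced consonant (*fuv*, *uvunor*); -ja when the stem ends in a vowel (*zinvegi*, *fuganu*).
Since the final sound of *odzaf* is /f/ (a voiceless consonant), it takes -mev, giving *odzafmev*.
*mir* — final sound /r/ (a voiced consonant) → -hor → *mirhor*.

odzafmev, mirhor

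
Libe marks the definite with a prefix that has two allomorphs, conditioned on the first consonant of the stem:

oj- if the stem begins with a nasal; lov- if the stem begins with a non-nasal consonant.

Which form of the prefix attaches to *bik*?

The first consonant of *bik* is /b/, which is non-nasal, so the prefix is lov-.

lov-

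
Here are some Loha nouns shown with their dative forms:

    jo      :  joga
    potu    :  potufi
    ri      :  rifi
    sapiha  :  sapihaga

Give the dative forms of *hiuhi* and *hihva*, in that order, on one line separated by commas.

Looking at the last vowel of each stem: -fi when the last vowel of the stem is a high vowel (*potu*, *ri*); -ga when the last vowel of the stem is a non-high vowel (*jo*, *sapiha*).
Since the last vowel of *hiuhi* is /i/ (a high vowel), it takes -fi, giving *hiuhifi*.
*hihva* — last vowel /a/ (a non-high vowel) → -ga → *hihvaga*.

hiuhifi, hihvaga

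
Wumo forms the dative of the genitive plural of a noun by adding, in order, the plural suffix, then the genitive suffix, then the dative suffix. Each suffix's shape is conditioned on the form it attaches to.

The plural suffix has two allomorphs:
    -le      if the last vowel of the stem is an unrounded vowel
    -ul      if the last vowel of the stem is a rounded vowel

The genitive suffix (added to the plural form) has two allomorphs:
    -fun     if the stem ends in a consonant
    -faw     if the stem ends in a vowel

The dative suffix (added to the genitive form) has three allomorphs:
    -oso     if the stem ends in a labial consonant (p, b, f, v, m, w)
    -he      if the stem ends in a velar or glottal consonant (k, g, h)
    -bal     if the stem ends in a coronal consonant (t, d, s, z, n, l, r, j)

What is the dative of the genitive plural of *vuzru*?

vuzruulfunbal

*vuzru* — last vowel /u/ (a rounded vowel) → -ul → *vuzruul*.
Since the final sound of the plural form *vuzruul* is /l/ (a consonant), it takes -fun, giving *vuzruulfun*.
The genitive form *vuzruulfun*: final consonant = /n/, coronal → -bal → *vuzruulfunbal*.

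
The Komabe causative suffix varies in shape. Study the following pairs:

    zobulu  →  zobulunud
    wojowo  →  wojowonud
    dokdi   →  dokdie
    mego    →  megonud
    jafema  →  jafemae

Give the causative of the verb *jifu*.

jifunud

The alternation tracks the last vowel of the stem — -nud when the last vowel of the stem is a rounded vowel (*zobulu*, *wojowo*, *mego*); -e when the last vowel of the stem is an unrounded vowel (*dokdi*, *jafema*).
*jifu*: last vowel = /u/, a rounded vowel → -nud → *jifunud*.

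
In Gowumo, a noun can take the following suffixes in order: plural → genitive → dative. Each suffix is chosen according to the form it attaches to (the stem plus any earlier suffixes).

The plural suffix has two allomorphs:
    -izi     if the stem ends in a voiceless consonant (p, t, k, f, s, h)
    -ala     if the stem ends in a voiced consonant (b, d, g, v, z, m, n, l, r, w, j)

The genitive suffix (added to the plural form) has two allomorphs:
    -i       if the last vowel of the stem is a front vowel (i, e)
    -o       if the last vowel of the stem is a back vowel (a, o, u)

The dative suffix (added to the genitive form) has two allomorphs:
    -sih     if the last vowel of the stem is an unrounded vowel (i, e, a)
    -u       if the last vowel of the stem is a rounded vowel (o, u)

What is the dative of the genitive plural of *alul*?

The final consonant of *alul* is /l/, which is voiced, so the plural suffix is -ala, giving *alulala*.
The plural form *alulala*: last vowel = /a/, a back vowel → -o → *alulalao*.
The genitive form *alulalao* — last vowel /o/ (a rounded vowel) → -u → *alulalaou*.

alulalaou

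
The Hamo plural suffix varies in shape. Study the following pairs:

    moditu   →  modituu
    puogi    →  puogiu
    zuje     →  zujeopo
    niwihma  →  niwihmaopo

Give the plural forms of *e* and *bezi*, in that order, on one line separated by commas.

eopo, beziu

The suffix is conditioned by the last vowel: -u when the last vowel of the stem is a high vowel (*moditu*, *puogi*); -opo when the last vowel of the stem is a non-high vowel (*zuje*, *niwihma*).
*e*: last vowel = /e/, a non-high vowel → -opo → *eopo*.
The last vowel of *bezi* is /i/, which is a high vowel, so the suffix is -u, giving *beziu*.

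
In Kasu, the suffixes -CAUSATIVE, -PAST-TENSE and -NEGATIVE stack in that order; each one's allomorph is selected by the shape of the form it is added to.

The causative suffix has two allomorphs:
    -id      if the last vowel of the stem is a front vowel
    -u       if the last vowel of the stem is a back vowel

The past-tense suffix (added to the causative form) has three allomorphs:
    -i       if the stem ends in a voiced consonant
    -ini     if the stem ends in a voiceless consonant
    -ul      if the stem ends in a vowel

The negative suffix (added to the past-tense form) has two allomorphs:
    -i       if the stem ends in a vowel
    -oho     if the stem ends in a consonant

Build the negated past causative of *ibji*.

*ibji* — last vowel /i/ (a front vowel) → -id → *ibjiid*.
Since the final sound of the causative form *ibjiid* is /d/ (a voiced consonant), it takes -i, giving *ibjiidi*.
The past-tense form *ibjiidi*: final sound = /i/, a vowel → -i → *ibjiidii*.

ibjiidii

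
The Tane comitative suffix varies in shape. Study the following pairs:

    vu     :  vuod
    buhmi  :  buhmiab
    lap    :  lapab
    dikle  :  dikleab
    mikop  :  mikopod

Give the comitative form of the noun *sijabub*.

sijabubod

Looking at the last vowel of each stem: -od when the last vowel of the stem is a rounded vowel (*vu*, *mikop*); -ab when the last vowel of the stem is an unrounded vowel (*buhmi*, *lap*, *dikle*).
Since the last vowel of *sijabub* is /u/ (a rounded vowel), it takes -od, giving *sijabubod*.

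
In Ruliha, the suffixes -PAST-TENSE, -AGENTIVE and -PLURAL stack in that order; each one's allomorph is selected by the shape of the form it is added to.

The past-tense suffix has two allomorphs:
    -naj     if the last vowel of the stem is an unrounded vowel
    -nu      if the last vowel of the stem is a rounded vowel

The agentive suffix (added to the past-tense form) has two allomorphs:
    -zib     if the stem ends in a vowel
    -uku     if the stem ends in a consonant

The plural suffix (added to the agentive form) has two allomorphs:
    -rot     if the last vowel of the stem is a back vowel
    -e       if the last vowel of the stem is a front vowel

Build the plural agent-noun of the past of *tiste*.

tistenajukurot

*tiste*: last vowel = /e/, an unrounded vowel → -naj → *tistenaj*.
Since the final sound of the past-tense form *tistenaj* is /j/ (a consonant), it takes -uku, giving *tistenajuku*.
The agentive form *tistenajuku*: last vowel = /u/, a back vowel → -rot → *tistenajukurot*.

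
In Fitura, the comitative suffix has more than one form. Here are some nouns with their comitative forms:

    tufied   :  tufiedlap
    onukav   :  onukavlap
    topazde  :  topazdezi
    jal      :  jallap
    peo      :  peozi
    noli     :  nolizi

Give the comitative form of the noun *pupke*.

The alternation tracks the final sound of the stem — -lap when the stem ends in a consonant (*tufied*, *onukav*, *jal*); -zi when the stem ends in a vowel (*topazde*, *peo*, *noli*).
*pupke*: final sound = /e/, a vowel → -zi → *pupkezi*.

pupkezi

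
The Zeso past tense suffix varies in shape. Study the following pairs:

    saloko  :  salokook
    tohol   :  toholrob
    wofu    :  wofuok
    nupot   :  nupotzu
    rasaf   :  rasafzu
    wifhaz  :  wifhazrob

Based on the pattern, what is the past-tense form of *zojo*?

zojook

Looking at the final sound of each stem: -zu when the stem ends in a voiceless consonant (*nupot*, *rasaf*); -rob when the stem ends in a voiced consonant (*tohol*, *wifhaz*); -ok when the stem ends in a vowel (*saloko*, *wofu*).
The final sound of *zojo* is /o/, which is a vowel, so the suffix is -ok, giving *zojook*.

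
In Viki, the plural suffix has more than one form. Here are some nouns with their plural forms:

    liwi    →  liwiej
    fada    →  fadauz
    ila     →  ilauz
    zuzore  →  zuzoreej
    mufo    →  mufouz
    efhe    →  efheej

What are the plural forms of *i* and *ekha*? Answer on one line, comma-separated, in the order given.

The suffix is conditioned by the last vowel: -ej when the last vowel of the stem is a front vowel (*liwi*, *zuzore*, *efhe*); -uz when the last vowel of the stem is a back vowel (*fada*, *ila*, *mufo*).
The last vowel of *i* is /i/, which is a front vowel, so the suffix is -ej, giving *iej*.
Since the last vowel of *ekha* is /a/ (a back vowel), it takes -uz, giving *ekhauz*.

iej, ekhauz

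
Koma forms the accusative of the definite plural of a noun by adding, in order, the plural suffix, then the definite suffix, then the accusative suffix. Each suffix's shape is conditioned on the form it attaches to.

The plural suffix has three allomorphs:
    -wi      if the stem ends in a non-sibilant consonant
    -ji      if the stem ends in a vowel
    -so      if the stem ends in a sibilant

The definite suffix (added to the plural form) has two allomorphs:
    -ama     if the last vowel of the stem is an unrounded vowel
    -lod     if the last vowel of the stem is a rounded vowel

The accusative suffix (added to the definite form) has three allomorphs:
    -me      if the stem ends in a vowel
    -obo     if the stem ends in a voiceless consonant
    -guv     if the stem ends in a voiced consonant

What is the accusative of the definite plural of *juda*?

judajiamame

The final sound of *juda* is /a/, which is a vowel, so the plural suffix is -ji, giving *judaji*.
The last vowel of the plural form *judaji* is /i/, which is an unrounded vowel, so the definite suffix is -ama, giving *judajiama*.
The definite form *judajiama* — final sound /a/ (a vowel) → -me → *judajiamame*.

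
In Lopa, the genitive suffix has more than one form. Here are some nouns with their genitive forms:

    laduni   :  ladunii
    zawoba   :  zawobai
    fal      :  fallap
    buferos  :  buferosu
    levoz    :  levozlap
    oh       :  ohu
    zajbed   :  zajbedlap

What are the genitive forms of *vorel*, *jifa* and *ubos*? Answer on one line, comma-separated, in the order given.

vorellap, jifai, ubosu

The suffix is conditioned by the final sound: -u when the stem ends in a voiceless consonant (*buferos*, *oh*); -lap when the stem ends in a voiced consonant (*fal*, *levoz*, *zajbed*); -i when the stem ends in a vowel (*laduni*, *zawoba*).
Since the final sound of *vorel* is /l/ (a voiced consonant), it takes -lap, giving *vorellap*.
*jifa* — final sound /a/ (a vowel) → -i → *jifai*.
Since the final sound of *ubos* is /s/ (a voiceless consonant), it takes -u, giving *ubosu*.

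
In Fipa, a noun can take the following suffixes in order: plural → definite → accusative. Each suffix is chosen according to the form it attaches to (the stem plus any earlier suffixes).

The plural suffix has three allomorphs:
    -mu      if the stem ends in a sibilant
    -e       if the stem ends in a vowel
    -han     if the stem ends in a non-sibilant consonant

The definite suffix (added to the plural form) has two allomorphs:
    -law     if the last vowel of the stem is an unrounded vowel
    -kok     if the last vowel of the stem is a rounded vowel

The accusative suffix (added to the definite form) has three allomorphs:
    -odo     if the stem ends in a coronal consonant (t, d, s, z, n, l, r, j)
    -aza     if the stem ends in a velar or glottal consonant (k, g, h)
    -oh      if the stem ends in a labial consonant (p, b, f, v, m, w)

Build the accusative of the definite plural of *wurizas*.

The final sound of *wurizas* is /s/, which is a sibilant, so the plural suffix is -mu, giving *wurizasmu*.
Since the last vowel of the plural form *wurizasmu* is /u/ (a rounded vowel), it takes -kok, giving *wurizasmukok*.
Since the final consonant of the definite form *wurizasmukok* is /k/ (velar/glottal), it takes -aza, giving *wurizasmukokaza*.

wurizasmukokaza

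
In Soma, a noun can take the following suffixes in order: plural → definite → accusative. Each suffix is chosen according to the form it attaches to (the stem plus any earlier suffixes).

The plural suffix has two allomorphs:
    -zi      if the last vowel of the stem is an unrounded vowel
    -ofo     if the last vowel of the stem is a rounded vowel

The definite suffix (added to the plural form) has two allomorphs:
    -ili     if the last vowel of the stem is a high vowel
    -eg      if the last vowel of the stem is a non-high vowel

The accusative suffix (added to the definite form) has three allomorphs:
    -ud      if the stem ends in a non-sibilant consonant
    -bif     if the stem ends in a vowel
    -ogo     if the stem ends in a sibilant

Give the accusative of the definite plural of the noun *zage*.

zageziilibif

*zage* — last vowel /e/ (an unrounded vowel) → -zi → *zagezi*.
Since the last vowel of the plural form *zagezi* is /i/ (a high vowel), it takes -ili, giving *zageziili*.
Since the final sound of the definite form *zageziili* is /i/ (a vowel), it takes -bif, giving *zageziilibif*.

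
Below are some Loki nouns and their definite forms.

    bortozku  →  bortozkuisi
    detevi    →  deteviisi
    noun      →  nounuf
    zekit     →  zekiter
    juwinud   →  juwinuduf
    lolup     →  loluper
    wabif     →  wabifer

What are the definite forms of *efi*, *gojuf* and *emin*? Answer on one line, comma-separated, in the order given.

efiisi, gojufer, eminuf

Looking at the final sound of each stem: -er when the stem ends in a voiceless consonant (*zekit*, *lolup*, *wabif*); -uf when the stem ends in a voiced consonant (*noun*, *juwinud*); -isi when the stem ends in a vowel (*bortozku*, *detevi*).
*efi* — final sound /i/ (a vowel) → -isi → *efiisi*.
Since the final sound of *gojuf* is /f/ (a voiceless consonant), it takes -er, giving *gojufer*.
Since the final sound of *emin* is /n/ (a voiced consonant), it takes -uf, giving *eminuf*.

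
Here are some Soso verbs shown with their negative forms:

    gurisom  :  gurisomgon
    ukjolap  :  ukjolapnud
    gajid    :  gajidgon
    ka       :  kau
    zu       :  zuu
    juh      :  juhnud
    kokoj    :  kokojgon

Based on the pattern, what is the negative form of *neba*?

The suffix is conditioned by the final sound: -nud when the stem ends in a voiceless consonant (*ukjolap*, *juh*); -gon when the stem ends in a voiced consonant (*gurisom*, *gajid*, *kokoj*); -u when the stem ends in a vowel (*ka*, *zu*).
*neba* — final sound /a/ (a vowel) → -u → *nebau*.

nebau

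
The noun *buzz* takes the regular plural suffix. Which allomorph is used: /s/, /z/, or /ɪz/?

/ɪz/

The stem *buzz* ends in a sibilant (/s, z, ʃ, ʒ, tʃ, dʒ/).
The plural suffix surfaces as /ɪz/ after sibilants, /s/ after other voiceless consonants, and /z/ after other voiced sounds.
So the plural -s on *buzz* is pronounced /ɪz/.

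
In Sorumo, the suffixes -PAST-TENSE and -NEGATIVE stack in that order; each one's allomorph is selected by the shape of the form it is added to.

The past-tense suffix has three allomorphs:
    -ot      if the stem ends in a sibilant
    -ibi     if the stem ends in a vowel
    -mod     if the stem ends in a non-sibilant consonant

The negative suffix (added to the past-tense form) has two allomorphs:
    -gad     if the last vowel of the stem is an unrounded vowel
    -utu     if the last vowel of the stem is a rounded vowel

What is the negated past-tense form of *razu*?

The final sound of *razu* is /u/, which is a vowel, so the past-tense suffix is -ibi, giving *razuibi*.
The past-tense form *razuibi* — last vowel /i/ (an unrounded vowel) → -gad → *razuibigad*.

razuibigad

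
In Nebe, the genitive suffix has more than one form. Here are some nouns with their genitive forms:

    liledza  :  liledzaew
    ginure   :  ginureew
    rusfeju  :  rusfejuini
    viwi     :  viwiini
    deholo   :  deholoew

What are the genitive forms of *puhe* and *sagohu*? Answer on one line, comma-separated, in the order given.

puheew, sagohuini

The alternation tracks the last vowel of the stem — -ini when the last vowel of the stem is a high vowel (*rusfeju*, *viwi*); -ew when the last vowel of the stem is a non-high vowel (*liledza*, *ginure*, *deholo*).
*puhe* — last vowel /e/ (a non-high vowel) → -ew → *puheew*.
*sagohu*: last vowel = /u/, a high vowel → -ini → *sagohuini*.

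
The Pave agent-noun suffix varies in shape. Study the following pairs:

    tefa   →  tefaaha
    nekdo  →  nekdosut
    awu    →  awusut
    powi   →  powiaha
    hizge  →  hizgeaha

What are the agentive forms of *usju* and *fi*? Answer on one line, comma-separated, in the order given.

usjusut, fiaha

The pattern is rounding harmony: -sut when the last vowel of the stem is a rounded vowel (*nekdo*, *awu*); -aha when the last vowel of the stem is an unrounded vowel (*tefa*, *powi*, *hizge*).
The last vowel of *usju* is /u/, which is a rounded vowel, so the suffix is -sut, giving *usjusut*.
The last vowel of *fi* is /i/, which is an unrounded vowel, so the suffix is -aha, giving *fiaha*.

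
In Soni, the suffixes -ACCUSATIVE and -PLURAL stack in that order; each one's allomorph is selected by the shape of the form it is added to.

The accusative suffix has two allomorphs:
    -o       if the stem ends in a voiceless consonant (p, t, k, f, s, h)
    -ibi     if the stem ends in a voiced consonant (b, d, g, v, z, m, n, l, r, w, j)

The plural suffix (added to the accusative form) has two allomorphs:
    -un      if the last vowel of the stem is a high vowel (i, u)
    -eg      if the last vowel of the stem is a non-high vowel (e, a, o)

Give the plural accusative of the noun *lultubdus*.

Since the final consonant of *lultubdus* is /s/ (voiceless), it takes -o, giving *lultubduso*.
Since the last vowel of the accusative form *lultubduso* is /o/ (a non-high vowel), it takes -eg, giving *lultubdusoeg*.

lultubdusoeg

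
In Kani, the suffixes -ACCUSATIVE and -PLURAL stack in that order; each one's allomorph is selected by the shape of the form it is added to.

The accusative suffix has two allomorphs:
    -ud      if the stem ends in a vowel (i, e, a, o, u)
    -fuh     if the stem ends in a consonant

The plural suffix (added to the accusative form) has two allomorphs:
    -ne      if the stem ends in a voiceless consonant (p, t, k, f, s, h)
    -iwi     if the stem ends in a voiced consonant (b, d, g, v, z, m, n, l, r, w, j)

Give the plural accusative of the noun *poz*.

The final sound of *poz* is /z/, which is a consonant, so the accusative suffix is -fuh, giving *pozfuh*.
The accusative form *pozfuh* — final consonant /h/ (voiceless) → -ne → *pozfuhne*.

pozfuhne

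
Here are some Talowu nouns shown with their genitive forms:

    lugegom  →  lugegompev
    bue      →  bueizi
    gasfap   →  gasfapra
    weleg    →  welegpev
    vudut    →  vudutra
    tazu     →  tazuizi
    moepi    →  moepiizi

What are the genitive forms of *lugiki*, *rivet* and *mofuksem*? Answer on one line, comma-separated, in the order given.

lugikiizi, rivetra, mofuksempev

Looking at the final sound of each stem: -ra when the stem ends in a voiceless consonant (*gasfap*, *vudut*); -pev when the stem ends in a voiced consonant (*lugegom*, *weleg*); -izi when the stem ends in a vowel (*bue*, *tazu*, *moepi*).
*lugiki* — final sound /i/ (a vowel) → -izi → *lugikiizi*.
The final sound of *rivet* is /t/, which is a voiceless consonant, so the suffix is -ra, giving *rivetra*.
*mofuksem*: final sound = /m/, a voiced consonant → -pev → *mofuksempev*.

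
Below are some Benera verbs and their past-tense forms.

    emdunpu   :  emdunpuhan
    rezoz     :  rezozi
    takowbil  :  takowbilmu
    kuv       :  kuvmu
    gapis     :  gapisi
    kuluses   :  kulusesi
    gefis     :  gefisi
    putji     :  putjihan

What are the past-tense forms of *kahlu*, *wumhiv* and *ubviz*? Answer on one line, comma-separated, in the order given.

The pattern is sibilance of the final sound: -i when the stem ends in a sibilant (*rezoz*, *gapis*, *kuluses*, *gefis*); -mu when the stem ends in a non-sibilant consonant (*takowbil*, *kuv*); -han when the stem ends in a vowel (*emdunpu*, *putji*).
*kahlu* — final sound /u/ (a vowel) → -han → *kahluhan*.
Since the final sound of *wumhiv* is /v/ (a non-sibilant consonant), it takes -mu, giving *wumhivmu*.
Since the final sound of *ubviz* is /z/ (a sibilant), it takes -i, giving *ubvizi*.

kahluhan, wumhivmu, ubvizi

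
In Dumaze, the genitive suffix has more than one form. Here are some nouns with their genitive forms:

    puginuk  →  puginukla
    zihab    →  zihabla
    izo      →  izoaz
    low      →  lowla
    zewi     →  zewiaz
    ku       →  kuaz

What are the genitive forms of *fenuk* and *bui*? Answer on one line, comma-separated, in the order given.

Looking at the final sound of each stem: -la when the stem ends in a consonant (*puginuk*, *zihab*, *low*); -az when the stem ends in a vowel (*izo*, *zewi*, *ku*).
*fenuk*: final sound = /k/, a consonant → -la → *fenukla*.
*bui*: final sound = /i/, a vowel → -az → *buiaz*.

fenukla, buiaz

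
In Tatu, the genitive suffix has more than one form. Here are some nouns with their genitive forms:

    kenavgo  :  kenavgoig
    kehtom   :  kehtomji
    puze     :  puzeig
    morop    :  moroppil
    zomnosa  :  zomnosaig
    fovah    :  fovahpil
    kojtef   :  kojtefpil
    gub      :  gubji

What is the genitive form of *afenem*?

afenemji

Looking at the final sound of each stem: -pil when the stem ends in a voiceless consonant (*morop*, *fovah*, *kojtef*); -ji when the stem ends in a voiced consonant (*kehtom*, *gub*); -ig when the stem ends in a vowel (*kenavgo*, *puze*, *zomnosa*).
*afenem*: final sound = /m/, a voiced consonant → -ji → *afenemji*.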